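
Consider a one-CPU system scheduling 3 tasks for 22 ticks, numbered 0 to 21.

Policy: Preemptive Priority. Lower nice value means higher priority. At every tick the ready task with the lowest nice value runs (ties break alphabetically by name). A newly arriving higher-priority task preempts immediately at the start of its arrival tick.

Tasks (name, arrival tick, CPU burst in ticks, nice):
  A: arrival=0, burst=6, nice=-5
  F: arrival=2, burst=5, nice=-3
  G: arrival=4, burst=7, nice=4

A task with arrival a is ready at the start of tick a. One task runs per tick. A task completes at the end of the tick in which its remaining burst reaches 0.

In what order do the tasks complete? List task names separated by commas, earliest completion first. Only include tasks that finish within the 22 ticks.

completion order = A, F, G

t=0: ready={A} → run A
t=1: ready={A} → run A
t=2: ready={A,F} → run A
t=3: ready={A,F} → run A
t=4: ready={A,F,G} → run A
t=5: ready={A,F,G} → run A
t=6: ready={F,G} → run F
t=7: ready={F,G} → run F
t=8: ready={F,G} → run F
t=9: ready={F,G} → run F
t=10: ready={F,G} → run F
t=11: ready={G} → run G
t=12: ready={G} → run G
t=13: ready={G} → run G
t=14: ready={G} → run G
t=15: ready={G} → run G
t=16: ready={G} → run G
t=17: ready={G} → run G
t=18: (idle)
t=19: (idle)
t=20: (idle)
t=21: (idle)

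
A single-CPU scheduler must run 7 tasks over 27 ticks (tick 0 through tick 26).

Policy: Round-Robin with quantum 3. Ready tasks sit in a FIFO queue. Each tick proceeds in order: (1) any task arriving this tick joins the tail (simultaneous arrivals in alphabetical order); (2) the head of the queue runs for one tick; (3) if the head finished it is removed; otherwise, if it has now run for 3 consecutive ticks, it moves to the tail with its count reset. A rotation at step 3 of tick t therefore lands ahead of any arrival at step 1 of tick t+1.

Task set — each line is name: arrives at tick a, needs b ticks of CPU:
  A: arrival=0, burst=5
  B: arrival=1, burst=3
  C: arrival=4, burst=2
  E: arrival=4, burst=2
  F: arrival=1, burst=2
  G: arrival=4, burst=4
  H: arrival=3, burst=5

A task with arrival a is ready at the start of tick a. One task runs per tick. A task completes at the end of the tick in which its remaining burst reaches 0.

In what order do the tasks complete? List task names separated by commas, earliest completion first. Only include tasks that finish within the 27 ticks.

completion order = B, F, A, C, E, H, G

t=0: queue=[A] q_used=0 → run A
t=1: queue=[A,B,F] q_used=1 → run A
t=2: queue=[A,B,F] q_used=2 → run A
t=3: queue=[B,F,A,H] q_used=0 → run B
t=4: queue=[B,F,A,H,C,E,G] q_used=1 → run B
t=5: queue=[B,F,A,H,C,E,G] q_used=2 → run B
t=6: queue=[F,A,H,C,E,G] q_used=0 → run F
t=7: queue=[F,A,H,C,E,G] q_used=1 → run F
t=8: queue=[A,H,C,E,G] q_used=0 → run A
t=9: queue=[A,H,C,E,G] q_used=1 → run A
t=10: queue=[H,C,E,G] q_used=0 → run H
t=11: queue=[H,C,E,G] q_used=1 → run H
t=12: queue=[H,C,E,G] q_used=2 → run H
t=13: queue=[C,E,G,H] q_used=0 → run C
t=14: queue=[C,E,G,H] q_used=1 → run C
t=15: queue=[E,G,H] q_used=0 → run E
t=16: queue=[E,G,H] q_used=1 → run E
t=17: queue=[G,H] q_used=0 → run G
t=18: queue=[G,H] q_used=1 → run G
t=19: queue=[G,H] q_used=2 → run G
t=20: queue=[H,G] q_used=0 → run H
t=21: queue=[H,G] q_used=1 → run H
t=22: queue=[G] q_used=0 → run G
t=23: (idle)
t=24: (idle)
t=25: (idle)
t=26: (idle)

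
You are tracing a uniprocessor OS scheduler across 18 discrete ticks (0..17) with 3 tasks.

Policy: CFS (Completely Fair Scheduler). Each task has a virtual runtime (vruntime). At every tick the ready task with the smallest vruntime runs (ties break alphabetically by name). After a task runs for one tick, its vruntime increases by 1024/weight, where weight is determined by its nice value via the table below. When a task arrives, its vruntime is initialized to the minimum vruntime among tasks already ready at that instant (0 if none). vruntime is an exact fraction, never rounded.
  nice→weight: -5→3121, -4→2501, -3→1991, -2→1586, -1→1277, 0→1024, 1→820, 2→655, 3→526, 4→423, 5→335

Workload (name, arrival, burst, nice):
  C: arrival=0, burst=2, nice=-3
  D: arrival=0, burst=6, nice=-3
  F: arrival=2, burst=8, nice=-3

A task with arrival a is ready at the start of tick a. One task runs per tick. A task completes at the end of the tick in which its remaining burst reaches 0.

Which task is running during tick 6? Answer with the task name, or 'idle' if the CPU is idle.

running at tick 6 = F

t=0: vr[C=0 D=0] → run C
t=1: vr[C=1024/1991 D=0] → run D
t=2: vr[C=1024/1991 D=1024/1991 F=1024/1991] → run C
t=3: vr[D=1024/1991 F=1024/1991] → run D
t=4: vr[D=2048/1991 F=1024/1991] → run F
t=5: vr[D=2048/1991 F=2048/1991] → run D
t=6: vr[D=3072/1991 F=2048/1991] → run F
t=7: vr[D=3072/1991 F=3072/1991] → run D
t=8: vr[D=4096/1991 F=3072/1991] → run F
t=9: vr[D=4096/1991 F=4096/1991] → run D
t=10: vr[D=5120/1991 F=4096/1991] → run F
t=11: vr[D=5120/1991 F=5120/1991] → run D
t=12: vr[F=5120/1991] → run F
t=13: vr[F=6144/1991] → run F
t=14: vr[F=7168/1991] → run F
t=15: vr[F=8192/1991] → run F
t=16: (idle)
t=17: (idle)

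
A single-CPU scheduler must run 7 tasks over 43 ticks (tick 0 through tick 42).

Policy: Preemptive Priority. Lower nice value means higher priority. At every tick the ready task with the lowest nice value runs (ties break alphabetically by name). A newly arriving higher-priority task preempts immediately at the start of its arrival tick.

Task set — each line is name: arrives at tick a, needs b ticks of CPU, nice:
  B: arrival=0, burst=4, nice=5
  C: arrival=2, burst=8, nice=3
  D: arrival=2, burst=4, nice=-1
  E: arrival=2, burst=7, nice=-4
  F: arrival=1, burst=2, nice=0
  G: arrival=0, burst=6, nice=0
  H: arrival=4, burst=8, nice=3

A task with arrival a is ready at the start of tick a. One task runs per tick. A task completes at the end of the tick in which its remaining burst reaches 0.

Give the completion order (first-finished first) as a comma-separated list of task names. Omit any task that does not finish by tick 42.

t=0: ready={B,G} → run G
t=1: ready={B,F,G} → run F
t=2: ready={B,C,D,E,F,G} → run E
t=3: ready={B,C,D,E,F,G} → run E
t=4: ready={B,C,D,E,F,G,H} → run E
t=5: ready={B,C,D,E,F,G,H} → run E
t=6: ready={B,C,D,E,F,G,H} → run E
t=7: ready={B,C,D,E,F,G,H} → run E
t=8: ready={B,C,D,E,F,G,H} → run E
t=9: ready={B,C,D,F,G,H} → run D
t=10: ready={B,C,D,F,G,H} → run D
t=11: ready={B,C,D,F,G,H} → run D
t=12: ready={B,C,D,F,G,H} → run D
t=13: ready={B,C,F,G,H} → run F
t=14: ready={B,C,G,H} → run G
t=15: ready={B,C,G,H} → run G
t=16: ready={B,C,G,H} → run G
t=17: ready={B,C,G,H} → run G
t=18: ready={B,C,G,H} → run G
t=19: ready={B,C,H} → run C
t=20: ready={B,C,H} → run C
t=21: ready={B,C,H} → run C
t=22: ready={B,C,H} → run C
t=23: ready={B,C,H} → run C
t=24: ready={B,C,H} → run C
t=25: ready={B,C,H} → run C
t=26: ready={B,C,H} → run C
t=27: ready={B,H} → run H
t=28: ready={B,H} → run H
t=29: ready={B,H} → run H
t=30: ready={B,H} → run H
t=31: ready={B,H} → run H
t=32: ready={B,H} → run H
t=33: ready={B,H} → run H
t=34: ready={B,H} → run H
t=35: ready={B} → run B
t=36: ready={B} → run B
t=37: ready={B} → run B
t=38: ready={B} → run B
t=39: (idle)
t=40: (idle)
t=41: (idle)
t=42: (idle)

completion order = E, D, F, G, C, H, B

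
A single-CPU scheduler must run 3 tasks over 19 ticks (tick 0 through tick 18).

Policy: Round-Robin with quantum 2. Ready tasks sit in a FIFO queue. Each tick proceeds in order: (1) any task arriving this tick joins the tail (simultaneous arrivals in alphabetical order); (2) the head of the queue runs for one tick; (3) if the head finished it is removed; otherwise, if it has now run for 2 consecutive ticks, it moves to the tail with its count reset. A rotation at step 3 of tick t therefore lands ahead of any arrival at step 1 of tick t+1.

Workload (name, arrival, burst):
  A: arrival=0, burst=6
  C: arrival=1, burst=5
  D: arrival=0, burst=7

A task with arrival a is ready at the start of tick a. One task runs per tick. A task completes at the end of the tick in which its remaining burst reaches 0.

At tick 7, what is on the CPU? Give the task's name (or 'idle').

t=0: queue=[A,D] q_used=0 → run A
t=1: queue=[A,D,C] q_used=1 → run A
t=2: queue=[D,C,A] q_used=0 → run D
t=3: queue=[D,C,A] q_used=1 → run D
t=4: queue=[C,A,D] q_used=0 → run C
t=5: queue=[C,A,D] q_used=1 → run C
t=6: queue=[A,D,C] q_used=0 → run A
t=7: queue=[A,D,C] q_used=1 → run A
t=8: queue=[D,C,A] q_used=0 → run D
t=9: queue=[D,C,A] q_used=1 → run D
t=10: queue=[C,A,D] q_used=0 → run C
t=11: queue=[C,A,D] q_used=1 → run C
t=12: queue=[A,D,C] q_used=0 → run A
t=13: queue=[A,D,C] q_used=1 → run A
t=14: queue=[D,C] q_used=0 → run D
t=15: queue=[D,C] q_used=1 → run D
t=16: queue=[C,D] q_used=0 → run C
t=17: queue=[D] q_used=0 → run D
t=18: (idle)

running at tick 7 = A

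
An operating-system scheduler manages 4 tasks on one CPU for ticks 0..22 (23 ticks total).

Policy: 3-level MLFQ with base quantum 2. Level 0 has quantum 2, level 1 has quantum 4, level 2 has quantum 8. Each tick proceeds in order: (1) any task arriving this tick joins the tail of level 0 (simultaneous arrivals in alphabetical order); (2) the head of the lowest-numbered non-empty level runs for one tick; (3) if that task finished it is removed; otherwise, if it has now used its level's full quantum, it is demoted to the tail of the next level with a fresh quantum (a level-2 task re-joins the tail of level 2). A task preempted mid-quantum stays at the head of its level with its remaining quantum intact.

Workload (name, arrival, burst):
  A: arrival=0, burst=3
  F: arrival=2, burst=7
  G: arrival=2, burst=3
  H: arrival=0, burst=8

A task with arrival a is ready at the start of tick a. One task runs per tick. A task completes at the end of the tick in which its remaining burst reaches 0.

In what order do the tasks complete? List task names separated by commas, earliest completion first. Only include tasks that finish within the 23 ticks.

t=0: L0/L1/L2 = AH/-/- → run A
t=1: L0/L1/L2 = AH/-/- → run A
t=2: L0/L1/L2 = HFG/A/- → run H
t=3: L0/L1/L2 = HFG/A/- → run H
t=4: L0/L1/L2 = FG/AH/- → run F
t=5: L0/L1/L2 = FG/AH/- → run F
t=6: L0/L1/L2 = G/AHF/- → run G
t=7: L0/L1/L2 = G/AHF/- → run G
t=8: L0/L1/L2 = -/AHFG/- → run A
t=9: L0/L1/L2 = -/HFG/- → run H
t=10: L0/L1/L2 = -/HFG/- → run H
t=11: L0/L1/L2 = -/HFG/- → run H
t=12: L0/L1/L2 = -/HFG/- → run H
t=13: L0/L1/L2 = -/FG/H → run F
t=14: L0/L1/L2 = -/FG/H → run F
t=15: L0/L1/L2 = -/FG/H → run F
t=16: L0/L1/L2 = -/FG/H → run F
t=17: L0/L1/L2 = -/G/HF → run G
t=18: L0/L1/L2 = -/-/HF → run H
t=19: L0/L1/L2 = -/-/HF → run H
t=20: L0/L1/L2 = -/-/F → run F
t=21: (idle)
t=22: (idle)

completion order = A, G, H, F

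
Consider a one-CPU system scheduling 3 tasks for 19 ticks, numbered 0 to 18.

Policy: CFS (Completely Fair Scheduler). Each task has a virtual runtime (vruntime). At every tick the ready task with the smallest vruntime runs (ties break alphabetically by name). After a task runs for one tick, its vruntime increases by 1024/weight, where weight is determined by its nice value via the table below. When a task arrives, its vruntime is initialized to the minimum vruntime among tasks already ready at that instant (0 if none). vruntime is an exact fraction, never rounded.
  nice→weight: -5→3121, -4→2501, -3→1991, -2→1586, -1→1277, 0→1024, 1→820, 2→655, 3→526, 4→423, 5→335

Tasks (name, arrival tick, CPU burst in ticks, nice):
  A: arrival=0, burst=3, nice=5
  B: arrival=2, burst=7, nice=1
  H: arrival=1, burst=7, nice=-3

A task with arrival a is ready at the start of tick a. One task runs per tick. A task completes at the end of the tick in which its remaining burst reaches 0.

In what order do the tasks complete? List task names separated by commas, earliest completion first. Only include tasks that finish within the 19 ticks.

t=0: vr[A=0] → run A
t=1: vr[A=1024/335 H=1024/335] → run A
t=2: vr[A=2048/335 B=1024/335 H=1024/335] → run B
t=3: vr[A=2048/335 B=59136/13735 H=1024/335] → run H
t=4: vr[A=2048/335 B=59136/13735 H=2381824/666985] → run H
t=5: vr[A=2048/335 B=59136/13735 H=2724864/666985] → run H
t=6: vr[A=2048/335 B=59136/13735 H=3067904/666985] → run B
t=7: vr[A=2048/335 B=76288/13735 H=3067904/666985] → run H
t=8: vr[A=2048/335 B=76288/13735 H=3410944/666985] → run H
t=9: vr[A=2048/335 B=76288/13735 H=3753984/666985] → run B
t=10: vr[A=2048/335 B=18688/2747 H=3753984/666985] → run H
t=11: vr[A=2048/335 B=18688/2747 H=4097024/666985] → run A
t=12: vr[B=18688/2747 H=4097024/666985] → run H
t=13: vr[B=18688/2747] → run B
t=14: vr[B=110592/13735] → run B
t=15: vr[B=127744/13735] → run B
t=16: vr[B=144896/13735] → run B
t=17: (idle)
t=18: (idle)

completion order = A, H, B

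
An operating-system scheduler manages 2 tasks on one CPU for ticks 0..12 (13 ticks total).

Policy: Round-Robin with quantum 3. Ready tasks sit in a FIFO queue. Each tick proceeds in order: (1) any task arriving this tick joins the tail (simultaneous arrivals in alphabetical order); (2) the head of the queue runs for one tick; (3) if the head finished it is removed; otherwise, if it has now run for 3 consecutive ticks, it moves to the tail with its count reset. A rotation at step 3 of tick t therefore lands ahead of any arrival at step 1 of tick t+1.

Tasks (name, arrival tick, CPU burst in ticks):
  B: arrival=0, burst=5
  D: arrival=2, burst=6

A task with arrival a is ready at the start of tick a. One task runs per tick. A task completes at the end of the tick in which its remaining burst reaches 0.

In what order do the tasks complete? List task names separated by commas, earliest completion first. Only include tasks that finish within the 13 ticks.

completion order = B, D

t=0: queue=[B] q_used=0 → run B
t=1: queue=[B] q_used=1 → run B
t=2: queue=[B,D] q_used=2 → run B
t=3: queue=[D,B] q_used=0 → run D
t=4: queue=[D,B] q_used=1 → run D
t=5: queue=[D,B] q_used=2 → run D
t=6: queue=[B,D] q_used=0 → run B
t=7: queue=[B,D] q_used=1 → run B
t=8: queue=[D] q_used=0 → run D
t=9: queue=[D] q_used=1 → run D
t=10: queue=[D] q_used=2 → run D
t=11: (idle)
t=12: (idle)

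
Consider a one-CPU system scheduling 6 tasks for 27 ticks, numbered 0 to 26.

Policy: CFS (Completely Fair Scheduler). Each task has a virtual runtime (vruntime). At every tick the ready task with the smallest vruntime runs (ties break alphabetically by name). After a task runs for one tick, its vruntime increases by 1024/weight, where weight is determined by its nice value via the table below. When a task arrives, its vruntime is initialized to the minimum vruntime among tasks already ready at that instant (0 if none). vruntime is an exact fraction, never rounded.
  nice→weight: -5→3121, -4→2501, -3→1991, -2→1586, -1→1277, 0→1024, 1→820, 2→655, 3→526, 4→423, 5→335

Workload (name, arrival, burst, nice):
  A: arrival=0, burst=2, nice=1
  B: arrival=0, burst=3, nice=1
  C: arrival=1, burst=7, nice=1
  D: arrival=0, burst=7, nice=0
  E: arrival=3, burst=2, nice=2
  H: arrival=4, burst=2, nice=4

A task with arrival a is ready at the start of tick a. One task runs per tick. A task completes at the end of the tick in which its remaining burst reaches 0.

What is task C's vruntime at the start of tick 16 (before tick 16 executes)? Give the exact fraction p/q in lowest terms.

vruntime(C, start of tick 16) = 768/205

t=0: vr[A=0 B=0 D=0] → run A
t=1: vr[A=256/205 B=0 C=0 D=0] → run B
t=2: vr[A=256/205 B=256/205 C=0 D=0] → run C
t=3: vr[A=256/205 B=256/205 C=256/205 D=0 E=0] → run D
t=4: vr[A=256/205 B=256/205 C=256/205 D=1 E=0 H=0] → run E
t=5: vr[A=256/205 B=256/205 C=256/205 D=1 E=1024/655 H=0] → run H
t=6: vr[A=256/205 B=256/205 C=256/205 D=1 E=1024/655 H=1024/423] → run D
t=7: vr[A=256/205 B=256/205 C=256/205 D=2 E=1024/655 H=1024/423] → run A
t=8: vr[B=256/205 C=256/205 D=2 E=1024/655 H=1024/423] → run B
t=9: vr[B=512/205 C=256/205 D=2 E=1024/655 H=1024/423] → run C
t=10: vr[B=512/205 C=512/205 D=2 E=1024/655 H=1024/423] → run E
t=11: vr[B=512/205 C=512/205 D=2 H=1024/423] → run D
t=12: vr[B=512/205 C=512/205 D=3 H=1024/423] → run H
t=13: vr[B=512/205 C=512/205 D=3] → run B
t=14: vr[C=512/205 D=3] → run C
t=15: vr[C=768/205 D=3] → run D
t=16: vr[C=768/205 D=4] → run C
t=17: vr[C=1024/205 D=4] → run D
t=18: vr[C=1024/205 D=5] → run C
t=19: vr[C=256/41 D=5] → run D
t=20: vr[C=256/41 D=6] → run D
t=21: vr[C=256/41] → run C
t=22: vr[C=1536/205] → run C
t=23: (idle)
t=24: (idle)
t=25: (idle)
t=26: (idle)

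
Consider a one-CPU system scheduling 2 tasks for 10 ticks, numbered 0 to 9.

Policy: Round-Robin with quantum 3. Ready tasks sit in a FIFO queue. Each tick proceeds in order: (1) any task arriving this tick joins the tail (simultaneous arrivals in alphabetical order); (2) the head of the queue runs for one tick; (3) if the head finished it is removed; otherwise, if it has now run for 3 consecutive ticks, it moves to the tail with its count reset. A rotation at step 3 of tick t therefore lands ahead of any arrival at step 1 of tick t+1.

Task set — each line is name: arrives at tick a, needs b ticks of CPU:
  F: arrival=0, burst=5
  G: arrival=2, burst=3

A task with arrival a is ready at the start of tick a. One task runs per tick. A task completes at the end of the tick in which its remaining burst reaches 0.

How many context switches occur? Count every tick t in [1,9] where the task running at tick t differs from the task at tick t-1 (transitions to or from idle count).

context switches = 3

t=0: queue=[F] q_used=0 → run F
t=1: queue=[F] q_used=1 → run F
t=2: queue=[F,G] q_used=2 → run F
t=3: queue=[G,F] q_used=0 → run G
t=4: queue=[G,F] q_used=1 → run G
t=5: queue=[G,F] q_used=2 → run G
t=6: queue=[F] q_used=0 → run F
t=7: queue=[F] q_used=1 → run F
t=8: (idle)
t=9: (idle)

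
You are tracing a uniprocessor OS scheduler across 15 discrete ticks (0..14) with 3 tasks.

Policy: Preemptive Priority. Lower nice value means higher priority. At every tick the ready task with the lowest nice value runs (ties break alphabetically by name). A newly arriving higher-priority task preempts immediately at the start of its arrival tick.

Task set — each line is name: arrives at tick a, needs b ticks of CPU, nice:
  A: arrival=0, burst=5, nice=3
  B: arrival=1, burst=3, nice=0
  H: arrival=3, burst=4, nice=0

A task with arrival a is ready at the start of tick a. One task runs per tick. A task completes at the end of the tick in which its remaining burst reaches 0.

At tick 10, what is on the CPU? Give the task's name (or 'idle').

t=0: ready={A} → run A
t=1: ready={A,B} → run B
t=2: ready={A,B} → run B
t=3: ready={A,B,H} → run B
t=4: ready={A,H} → run H
t=5: ready={A,H} → run H
t=6: ready={A,H} → run H
t=7: ready={A,H} → run H
t=8: ready={A} → run A
t=9: ready={A} → run A
t=10: ready={A} → run A
t=11: ready={A} → run A
t=12: (idle)
t=13: (idle)
t=14: (idle)

running at tick 10 = A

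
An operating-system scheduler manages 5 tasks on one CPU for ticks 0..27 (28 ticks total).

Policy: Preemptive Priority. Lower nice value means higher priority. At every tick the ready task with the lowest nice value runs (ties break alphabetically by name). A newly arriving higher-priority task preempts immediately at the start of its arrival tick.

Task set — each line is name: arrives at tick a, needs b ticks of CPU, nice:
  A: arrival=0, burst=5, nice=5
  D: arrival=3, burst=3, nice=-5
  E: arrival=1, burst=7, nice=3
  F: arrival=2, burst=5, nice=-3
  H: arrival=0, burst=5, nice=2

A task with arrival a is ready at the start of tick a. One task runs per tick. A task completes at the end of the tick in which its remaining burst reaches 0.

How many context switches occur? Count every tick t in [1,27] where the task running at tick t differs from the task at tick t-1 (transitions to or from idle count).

t=0: ready={A,H} → run H
t=1: ready={A,E,H} → run H
t=2: ready={A,E,F,H} → run F
t=3: ready={A,D,E,F,H} → run D
t=4: ready={A,D,E,F,H} → run D
t=5: ready={A,D,E,F,H} → run D
t=6: ready={A,E,F,H} → run F
t=7: ready={A,E,F,H} → run F
t=8: ready={A,E,F,H} → run F
t=9: ready={A,E,F,H} → run F
t=10: ready={A,E,H} → run H
t=11: ready={A,E,H} → run H
t=12: ready={A,E,H} → run H
t=13: ready={A,E} → run E
t=14: ready={A,E} → run E
t=15: ready={A,E} → run E
t=16: ready={A,E} → run E
t=17: ready={A,E} → run E
t=18: ready={A,E} → run E
t=19: ready={A,E} → run E
t=20: ready={A} → run A
t=21: ready={A} → run A
t=22: ready={A} → run A
t=23: ready={A} → run A
t=24: ready={A} → run A
t=25: (idle)
t=26: (idle)
t=27: (idle)

context switches = 7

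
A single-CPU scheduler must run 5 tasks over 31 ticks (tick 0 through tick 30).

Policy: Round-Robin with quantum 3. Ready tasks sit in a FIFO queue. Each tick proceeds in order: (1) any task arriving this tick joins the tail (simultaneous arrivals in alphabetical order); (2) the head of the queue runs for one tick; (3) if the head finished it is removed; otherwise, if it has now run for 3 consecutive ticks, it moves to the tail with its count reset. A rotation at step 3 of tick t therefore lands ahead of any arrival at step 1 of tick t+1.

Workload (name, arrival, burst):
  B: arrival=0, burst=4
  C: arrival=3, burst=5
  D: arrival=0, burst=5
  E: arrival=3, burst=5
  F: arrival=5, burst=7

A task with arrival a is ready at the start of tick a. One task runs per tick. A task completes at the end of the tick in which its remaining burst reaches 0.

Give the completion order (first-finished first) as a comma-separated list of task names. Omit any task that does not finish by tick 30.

completion order = B, D, C, E, F

t=0: queue=[B,D] q_used=0 → run B
t=1: queue=[B,D] q_used=1 → run B
t=2: queue=[B,D] q_used=2 → run B
t=3: queue=[D,B,C,E] q_used=0 → run D
t=4: queue=[D,B,C,E] q_used=1 → run D
t=5: queue=[D,B,C,E,F] q_used=2 → run D
t=6: queue=[B,C,E,F,D] q_used=0 → run B
t=7: queue=[C,E,F,D] q_used=0 → run C
t=8: queue=[C,E,F,D] q_used=1 → run C
t=9: queue=[C,E,F,D] q_used=2 → run C
t=10: queue=[E,F,D,C] q_used=0 → run E
t=11: queue=[E,F,D,C] q_used=1 → run E
t=12: queue=[E,F,D,C] q_used=2 → run E
t=13: queue=[F,D,C,E] q_used=0 → run F
t=14: queue=[F,D,C,E] q_used=1 → run F
t=15: queue=[F,D,C,E] q_used=2 → run F
t=16: queue=[D,C,E,F] q_used=0 → run D
t=17: queue=[D,C,E,F] q_used=1 → run D
t=18: queue=[C,E,F] q_used=0 → run C
t=19: queue=[C,E,F] q_used=1 → run C
t=20: queue=[E,F] q_used=0 → run E
t=21: queue=[E,F] q_used=1 → run E
t=22: queue=[F] q_used=0 → run F
t=23: queue=[F] q_used=1 → run F
t=24: queue=[F] q_used=2 → run F
t=25: queue=[F] q_used=0 → run F
t=26: (idle)
t=27: (idle)
t=28: (idle)
t=29: (idle)
t=30: (idle)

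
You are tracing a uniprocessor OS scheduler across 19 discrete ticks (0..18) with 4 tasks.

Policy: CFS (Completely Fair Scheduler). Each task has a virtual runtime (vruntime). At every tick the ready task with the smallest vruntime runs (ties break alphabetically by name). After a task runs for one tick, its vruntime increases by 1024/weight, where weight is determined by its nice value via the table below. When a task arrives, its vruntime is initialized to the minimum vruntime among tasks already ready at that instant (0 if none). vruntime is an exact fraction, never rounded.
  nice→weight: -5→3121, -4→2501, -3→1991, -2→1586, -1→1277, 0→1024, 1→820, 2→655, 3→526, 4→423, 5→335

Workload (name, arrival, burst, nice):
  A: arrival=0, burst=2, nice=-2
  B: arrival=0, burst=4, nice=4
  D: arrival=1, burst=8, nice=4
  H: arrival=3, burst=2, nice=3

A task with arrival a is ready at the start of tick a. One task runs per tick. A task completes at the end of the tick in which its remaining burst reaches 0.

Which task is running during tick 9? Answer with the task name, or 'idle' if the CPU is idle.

running at tick 9 = D

t=0: vr[A=0 B=0] → run A
t=1: vr[A=512/793 B=0 D=0] → run B
t=2: vr[A=512/793 B=1024/423 D=0] → run D
t=3: vr[A=512/793 B=1024/423 D=1024/423 H=512/793] → run A
t=4: vr[B=1024/423 D=1024/423 H=512/793] → run H
t=5: vr[B=1024/423 D=1024/423 H=540672/208559] → run B
t=6: vr[B=2048/423 D=1024/423 H=540672/208559] → run D
t=7: vr[B=2048/423 D=2048/423 H=540672/208559] → run H
t=8: vr[B=2048/423 D=2048/423] → run B
t=9: vr[B=1024/141 D=2048/423] → run D
t=10: vr[B=1024/141 D=1024/141] → run B
t=11: vr[D=1024/141] → run D
t=12: vr[D=4096/423] → run D
t=13: vr[D=5120/423] → run D
t=14: vr[D=2048/141] → run D
t=15: vr[D=7168/423] → run D
t=16: (idle)
t=17: (idle)
t=18: (idle)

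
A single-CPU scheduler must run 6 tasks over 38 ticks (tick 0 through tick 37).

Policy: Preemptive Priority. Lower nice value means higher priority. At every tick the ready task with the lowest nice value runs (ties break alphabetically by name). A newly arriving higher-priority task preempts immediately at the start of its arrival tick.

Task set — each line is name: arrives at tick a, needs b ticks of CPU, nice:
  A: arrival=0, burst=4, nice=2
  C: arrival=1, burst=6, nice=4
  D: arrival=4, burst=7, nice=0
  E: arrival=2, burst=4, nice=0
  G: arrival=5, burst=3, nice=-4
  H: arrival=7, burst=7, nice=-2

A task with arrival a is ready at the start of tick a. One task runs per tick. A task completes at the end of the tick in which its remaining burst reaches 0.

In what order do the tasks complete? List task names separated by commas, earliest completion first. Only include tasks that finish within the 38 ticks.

completion order = G, H, D, E, A, C

t=0: ready={A} → run A
t=1: ready={A,C} → run A
t=2: ready={A,C,E} → run E
t=3: ready={A,C,E} → run E
t=4: ready={A,C,D,E} → run D
t=5: ready={A,C,D,E,G} → run G
t=6: ready={A,C,D,E,G} → run G
t=7: ready={A,C,D,E,G,H} → run G
t=8: ready={A,C,D,E,H} → run H
t=9: ready={A,C,D,E,H} → run H
t=10: ready={A,C,D,E,H} → run H
t=11: ready={A,C,D,E,H} → run H
t=12: ready={A,C,D,E,H} → run H
t=13: ready={A,C,D,E,H} → run H
t=14: ready={A,C,D,E,H} → run H
t=15: ready={A,C,D,E} → run D
t=16: ready={A,C,D,E} → run D
t=17: ready={A,C,D,E} → run D
t=18: ready={A,C,D,E} → run D
t=19: ready={A,C,D,E} → run D
t=20: ready={A,C,D,E} → run D
t=21: ready={A,C,E} → run E
t=22: ready={A,C,E} → run E
t=23: ready={A,C} → run A
t=24: ready={A,C} → run A
t=25: ready={C} → run C
t=26: ready={C} → run C
t=27: ready={C} → run C
t=28: ready={C} → run C
t=29: ready={C} → run C
t=30: ready={C} → run C
t=31: (idle)
t=32: (idle)
t=33: (idle)
t=34: (idle)
t=35: (idle)
t=36: (idle)
t=37: (idle)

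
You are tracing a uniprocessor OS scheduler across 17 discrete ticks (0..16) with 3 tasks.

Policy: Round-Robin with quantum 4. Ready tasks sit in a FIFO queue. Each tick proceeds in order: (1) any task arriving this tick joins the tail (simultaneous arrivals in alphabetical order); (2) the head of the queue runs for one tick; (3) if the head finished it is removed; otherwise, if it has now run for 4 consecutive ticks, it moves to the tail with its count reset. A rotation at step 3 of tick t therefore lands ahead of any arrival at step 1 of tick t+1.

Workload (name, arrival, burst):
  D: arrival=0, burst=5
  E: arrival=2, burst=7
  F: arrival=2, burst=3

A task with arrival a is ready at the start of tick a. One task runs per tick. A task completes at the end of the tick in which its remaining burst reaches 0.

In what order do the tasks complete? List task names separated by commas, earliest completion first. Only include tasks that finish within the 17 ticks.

t=0: queue=[D] q_used=0 → run D
t=1: queue=[D] q_used=1 → run D
t=2: queue=[D,E,F] q_used=2 → run D
t=3: queue=[D,E,F] q_used=3 → run D
t=4: queue=[E,F,D] q_used=0 → run E
t=5: queue=[E,F,D] q_used=1 → run E
t=6: queue=[E,F,D] q_used=2 → run E
t=7: queue=[E,F,D] q_used=3 → run E
t=8: queue=[F,D,E] q_used=0 → run F
t=9: queue=[F,D,E] q_used=1 → run F
t=10: queue=[F,D,E] q_used=2 → run F
t=11: queue=[D,E] q_used=0 → run D
t=12: queue=[E] q_used=0 → run E
t=13: queue=[E] q_used=1 → run E
t=14: queue=[E] q_used=2 → run E
t=15: (idle)
t=16: (idle)

completion order = F, D, E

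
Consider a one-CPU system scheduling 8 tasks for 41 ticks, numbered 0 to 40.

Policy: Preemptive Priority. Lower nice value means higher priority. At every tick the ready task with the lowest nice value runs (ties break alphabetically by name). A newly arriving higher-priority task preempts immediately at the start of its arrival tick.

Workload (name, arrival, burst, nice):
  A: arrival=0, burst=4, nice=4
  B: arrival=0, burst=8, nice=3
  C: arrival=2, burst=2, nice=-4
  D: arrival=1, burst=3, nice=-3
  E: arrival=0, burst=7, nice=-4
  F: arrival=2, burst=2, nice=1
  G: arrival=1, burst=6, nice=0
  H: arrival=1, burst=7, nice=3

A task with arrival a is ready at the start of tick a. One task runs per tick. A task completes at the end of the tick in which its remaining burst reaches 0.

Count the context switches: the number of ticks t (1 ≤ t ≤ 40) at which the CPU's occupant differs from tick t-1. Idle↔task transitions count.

t=0: ready={A,B,E} → run E
t=1: ready={A,B,D,E,G,H} → run E
t=2: ready={A,B,C,D,E,F,G,H} → run C
t=3: ready={A,B,C,D,E,F,G,H} → run C
t=4: ready={A,B,D,E,F,G,H} → run E
t=5: ready={A,B,D,E,F,G,H} → run E
t=6: ready={A,B,D,E,F,G,H} → run E
t=7: ready={A,B,D,E,F,G,H} → run E
t=8: ready={A,B,D,E,F,G,H} → run E
t=9: ready={A,B,D,F,G,H} → run D
t=10: ready={A,B,D,F,G,H} → run D
t=11: ready={A,B,D,F,G,H} → run D
t=12: ready={A,B,F,G,H} → run G
t=13: ready={A,B,F,G,H} → run G
t=14: ready={A,B,F,G,H} → run G
t=15: ready={A,B,F,G,H} → run G
t=16: ready={A,B,F,G,H} → run G
t=17: ready={A,B,F,G,H} → run G
t=18: ready={A,B,F,H} → run F
t=19: ready={A,B,F,H} → run F
t=20: ready={A,B,H} → run B
t=21: ready={A,B,H} → run B
t=22: ready={A,B,H} → run B
t=23: ready={A,B,H} → run B
t=24: ready={A,B,H} → run B
t=25: ready={A,B,H} → run B
t=26: ready={A,B,H} → run B
t=27: ready={A,B,H} → run B
t=28: ready={A,H} → run H
t=29: ready={A,H} → run H
t=30: ready={A,H} → run H
t=31: ready={A,H} → run H
t=32: ready={A,H} → run H
t=33: ready={A,H} → run H
t=34: ready={A,H} → run H
t=35: ready={A} → run A
t=36: ready={A} → run A
t=37: ready={A} → run A
t=38: ready={A} → run A
t=39: (idle)
t=40: (idle)

context switches = 9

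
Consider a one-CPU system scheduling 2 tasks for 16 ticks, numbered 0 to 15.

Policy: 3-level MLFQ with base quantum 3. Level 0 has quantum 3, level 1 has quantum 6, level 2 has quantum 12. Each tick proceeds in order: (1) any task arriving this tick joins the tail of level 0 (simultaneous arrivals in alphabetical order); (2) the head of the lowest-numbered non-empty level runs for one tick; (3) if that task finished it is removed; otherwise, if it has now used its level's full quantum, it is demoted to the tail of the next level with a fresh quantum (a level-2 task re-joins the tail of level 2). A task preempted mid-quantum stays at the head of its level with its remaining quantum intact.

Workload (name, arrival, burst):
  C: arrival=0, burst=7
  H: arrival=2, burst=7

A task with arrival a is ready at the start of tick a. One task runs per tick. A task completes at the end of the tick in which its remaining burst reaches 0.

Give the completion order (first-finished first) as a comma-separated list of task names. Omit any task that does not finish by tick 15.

t=0: L0/L1/L2 = C/-/- → run C
t=1: L0/L1/L2 = C/-/- → run C
t=2: L0/L1/L2 = CH/-/- → run C
t=3: L0/L1/L2 = H/C/- → run H
t=4: L0/L1/L2 = H/C/- → run H
t=5: L0/L1/L2 = H/C/- → run H
t=6: L0/L1/L2 = -/CH/- → run C
t=7: L0/L1/L2 = -/CH/- → run C
t=8: L0/L1/L2 = -/CH/- → run C
t=9: L0/L1/L2 = -/CH/- → run C
t=10: L0/L1/L2 = -/H/- → run H
t=11: L0/L1/L2 = -/H/- → run H
t=12: L0/L1/L2 = -/H/- → run H
t=13: L0/L1/L2 = -/H/- → run H
t=14: (idle)
t=15: (idle)

completion order = C, H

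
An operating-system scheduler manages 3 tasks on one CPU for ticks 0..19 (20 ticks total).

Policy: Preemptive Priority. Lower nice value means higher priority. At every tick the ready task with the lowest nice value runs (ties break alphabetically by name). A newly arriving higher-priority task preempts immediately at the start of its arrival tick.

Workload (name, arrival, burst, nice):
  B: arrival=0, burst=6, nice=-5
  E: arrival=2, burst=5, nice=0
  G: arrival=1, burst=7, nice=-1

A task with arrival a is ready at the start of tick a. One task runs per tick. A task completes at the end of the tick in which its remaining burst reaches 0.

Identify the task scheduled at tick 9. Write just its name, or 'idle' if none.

t=0: ready={B} → run B
t=1: ready={B,G} → run B
t=2: ready={B,E,G} → run B
t=3: ready={B,E,G} → run B
t=4: ready={B,E,G} → run B
t=5: ready={B,E,G} → run B
t=6: ready={E,G} → run G
t=7: ready={E,G} → run G
t=8: ready={E,G} → run G
t=9: ready={E,G} → run G
t=10: ready={E,G} → run G
t=11: ready={E,G} → run G
t=12: ready={E,G} → run G
t=13: ready={E} → run E
t=14: ready={E} → run E
t=15: ready={E} → run E
t=16: ready={E} → run E
t=17: ready={E} → run E
t=18: (idle)
t=19: (idle)

running at tick 9 = G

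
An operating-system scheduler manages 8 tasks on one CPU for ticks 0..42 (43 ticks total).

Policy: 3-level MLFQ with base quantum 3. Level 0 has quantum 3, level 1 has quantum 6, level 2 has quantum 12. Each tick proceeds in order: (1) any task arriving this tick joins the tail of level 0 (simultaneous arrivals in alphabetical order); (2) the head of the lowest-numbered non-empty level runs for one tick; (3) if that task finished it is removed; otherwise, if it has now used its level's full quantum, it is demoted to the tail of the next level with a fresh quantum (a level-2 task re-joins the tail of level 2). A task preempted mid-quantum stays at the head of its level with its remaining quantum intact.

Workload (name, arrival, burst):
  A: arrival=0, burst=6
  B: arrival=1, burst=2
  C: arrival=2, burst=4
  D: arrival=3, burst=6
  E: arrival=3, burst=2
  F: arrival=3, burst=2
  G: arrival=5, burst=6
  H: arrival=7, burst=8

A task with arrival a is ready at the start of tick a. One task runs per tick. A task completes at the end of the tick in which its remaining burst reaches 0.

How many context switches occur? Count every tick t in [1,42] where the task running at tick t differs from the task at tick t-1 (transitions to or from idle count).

t=0: L0/L1/L2 = A/-/- → run A
t=1: L0/L1/L2 = AB/-/- → run A
t=2: L0/L1/L2 = ABC/-/- → run A
t=3: L0/L1/L2 = BCDEF/A/- → run B
t=4: L0/L1/L2 = BCDEF/A/- → run B
t=5: L0/L1/L2 = CDEFG/A/- → run C
t=6: L0/L1/L2 = CDEFG/A/- → run C
t=7: L0/L1/L2 = CDEFGH/A/- → run C
t=8: L0/L1/L2 = DEFGH/AC/- → run D
t=9: L0/L1/L2 = DEFGH/AC/- → run D
t=10: L0/L1/L2 = DEFGH/AC/- → run D
t=11: L0/L1/L2 = EFGH/ACD/- → run E
t=12: L0/L1/L2 = EFGH/ACD/- → run E
t=13: L0/L1/L2 = FGH/ACD/- → run F
t=14: L0/L1/L2 = FGH/ACD/- → run F
t=15: L0/L1/L2 = GH/ACD/- → run G
t=16: L0/L1/L2 = GH/ACD/- → run G
t=17: L0/L1/L2 = GH/ACD/- → run G
t=18: L0/L1/L2 = H/ACDG/- → run H
t=19: L0/L1/L2 = H/ACDG/- → run H
t=20: L0/L1/L2 = H/ACDG/- → run H
t=21: L0/L1/L2 = -/ACDGH/- → run A
t=22: L0/L1/L2 = -/ACDGH/- → run A
t=23: L0/L1/L2 = -/ACDGH/- → run A
t=24: L0/L1/L2 = -/CDGH/- → run C
t=25: L0/L1/L2 = -/DGH/- → run D
t=26: L0/L1/L2 = -/DGH/- → run D
t=27: L0/L1/L2 = -/DGH/- → run D
t=28: L0/L1/L2 = -/GH/- → run G
t=29: L0/L1/L2 = -/GH/- → run G
t=30: L0/L1/L2 = -/GH/- → run G
t=31: L0/L1/L2 = -/H/- → run H
t=32: L0/L1/L2 = -/H/- → run H
t=33: L0/L1/L2 = -/H/- → run H
t=34: L0/L1/L2 = -/H/- → run H
t=35: L0/L1/L2 = -/H/- → run H
t=36: (idle)
t=37: (idle)
t=38: (idle)
t=39: (idle)
t=40: (idle)
t=41: (idle)
t=42: (idle)

context switches = 13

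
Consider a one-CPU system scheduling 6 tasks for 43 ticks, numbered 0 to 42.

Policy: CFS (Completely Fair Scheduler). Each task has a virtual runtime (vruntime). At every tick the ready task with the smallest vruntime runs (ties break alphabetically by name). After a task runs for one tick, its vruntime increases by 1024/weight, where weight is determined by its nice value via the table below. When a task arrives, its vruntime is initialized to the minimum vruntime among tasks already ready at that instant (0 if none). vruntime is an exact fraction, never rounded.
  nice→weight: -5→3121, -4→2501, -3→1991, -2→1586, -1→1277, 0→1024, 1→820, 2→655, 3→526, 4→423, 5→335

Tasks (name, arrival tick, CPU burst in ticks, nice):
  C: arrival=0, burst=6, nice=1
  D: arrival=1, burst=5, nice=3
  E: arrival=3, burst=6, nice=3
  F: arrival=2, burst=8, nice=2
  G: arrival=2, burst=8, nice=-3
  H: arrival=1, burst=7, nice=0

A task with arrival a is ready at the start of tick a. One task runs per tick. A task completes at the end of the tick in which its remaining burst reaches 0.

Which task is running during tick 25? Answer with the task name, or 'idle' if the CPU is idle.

t=0: vr[C=0] → run C
t=1: vr[C=256/205 D=256/205 H=256/205] → run C
t=2: vr[C=512/205 D=256/205 F=256/205 G=256/205 H=256/205] → run D
t=3: vr[C=512/205 D=172288/53915 E=256/205 F=256/205 G=256/205 H=256/205] → run E
t=4: vr[C=512/205 D=172288/53915 E=172288/53915 F=256/205 G=256/205 H=256/205] → run F
t=5: vr[C=512/205 D=172288/53915 E=172288/53915 F=15104/5371 G=256/205 H=256/205] → run G
t=6: vr[C=512/205 D=172288/53915 E=172288/53915 F=15104/5371 G=719616/408155 H=256/205] → run H
t=7: vr[C=512/205 D=172288/53915 E=172288/53915 F=15104/5371 G=719616/408155 H=461/205] → run G
t=8: vr[C=512/205 D=172288/53915 E=172288/53915 F=15104/5371 G=929536/408155 H=461/205] → run H
t=9: vr[C=512/205 D=172288/53915 E=172288/53915 F=15104/5371 G=929536/408155 H=666/205] → run G
t=10: vr[C=512/205 D=172288/53915 E=172288/53915 F=15104/5371 G=1139456/408155 H=666/205] → run C
t=11: vr[C=768/205 D=172288/53915 E=172288/53915 F=15104/5371 G=1139456/408155 H=666/205] → run G
t=12: vr[C=768/205 D=172288/53915 E=172288/53915 F=15104/5371 G=1349376/408155 H=666/205] → run F
t=13: vr[C=768/205 D=172288/53915 E=172288/53915 F=117504/26855 G=1349376/408155 H=666/205] → run D
t=14: vr[C=768/205 D=277248/53915 E=172288/53915 F=117504/26855 G=1349376/408155 H=666/205] → run E
t=15: vr[C=768/205 D=277248/53915 E=277248/53915 F=117504/26855 G=1349376/408155 H=666/205] → run H
t=16: vr[C=768/205 D=277248/53915 E=277248/53915 F=117504/26855 G=1349376/408155 H=871/205] → run G
t=17: vr[C=768/205 D=277248/53915 E=277248/53915 F=117504/26855 G=1559296/408155 H=871/205] → run C
t=18: vr[C=1024/205 D=277248/53915 E=277248/53915 F=117504/26855 G=1559296/408155 H=871/205] → run G
t=19: vr[C=1024/205 D=277248/53915 E=277248/53915 F=117504/26855 G=1769216/408155 H=871/205] → run H
t=20: vr[C=1024/205 D=277248/53915 E=277248/53915 F=117504/26855 G=1769216/408155 H=1076/205] → run G
t=21: vr[C=1024/205 D=277248/53915 E=277248/53915 F=117504/26855 G=1979136/408155 H=1076/205] → run F
t=22: vr[C=1024/205 D=277248/53915 E=277248/53915 F=159488/26855 G=1979136/408155 H=1076/205] → run G
t=23: vr[C=1024/205 D=277248/53915 E=277248/53915 F=159488/26855 H=1076/205] → run C
t=24: vr[C=256/41 D=277248/53915 E=277248/53915 F=159488/26855 H=1076/205] → run D
t=25: vr[C=256/41 D=382208/53915 E=277248/53915 F=159488/26855 H=1076/205] → run E
t=26: vr[C=256/41 D=382208/53915 E=382208/53915 F=159488/26855 H=1076/205] → run H
t=27: vr[C=256/41 D=382208/53915 E=382208/53915 F=159488/26855 H=1281/205] → run F
t=28: vr[C=256/41 D=382208/53915 E=382208/53915 F=201472/26855 H=1281/205] → run C
t=29: vr[D=382208/53915 E=382208/53915 F=201472/26855 H=1281/205] → run H
t=30: vr[D=382208/53915 E=382208/53915 F=201472/26855 H=1486/205] → run D
t=31: vr[D=487168/53915 E=382208/53915 F=201472/26855 H=1486/205] → run E
t=32: vr[D=487168/53915 E=487168/53915 F=201472/26855 H=1486/205] → run H
t=33: vr[D=487168/53915 E=487168/53915 F=201472/26855] → run F
t=34: vr[D=487168/53915 E=487168/53915 F=243456/26855] → run D
t=35: vr[E=487168/53915 F=243456/26855] → run E
t=36: vr[E=592128/53915 F=243456/26855] → run F
t=37: vr[E=592128/53915 F=57088/5371] → run F
t=38: vr[E=592128/53915 F=327424/26855] → run E
t=39: vr[F=327424/26855] → run F
t=40: (idle)
t=41: (idle)
t=42: (idle)

running at tick 25 = E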